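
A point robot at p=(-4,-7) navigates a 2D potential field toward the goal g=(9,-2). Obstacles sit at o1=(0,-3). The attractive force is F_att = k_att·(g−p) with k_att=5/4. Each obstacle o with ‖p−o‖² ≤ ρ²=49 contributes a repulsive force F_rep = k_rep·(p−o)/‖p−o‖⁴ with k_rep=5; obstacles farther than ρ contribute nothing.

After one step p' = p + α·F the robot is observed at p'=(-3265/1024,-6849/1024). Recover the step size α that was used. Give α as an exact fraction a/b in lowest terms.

α = 1/20

F_att = 5/4·(g−p) = 5/4·(13,5) = (16.2500,6.2500)
o1: d²=32 ≤ ρ²=49; F_rep = 5·(-4,-4)/32² = (-0.0195,-0.0195)
F = F_att + ΣF_rep = (16.2305,6.2305)
Δp = p'−p = (0.8115,0.3115); α = Δx/Fx = (831/1024) / (4155/256) = 1/20
check: Δy/Fy = (319/1024) / (1595/256) = 1/20 ✓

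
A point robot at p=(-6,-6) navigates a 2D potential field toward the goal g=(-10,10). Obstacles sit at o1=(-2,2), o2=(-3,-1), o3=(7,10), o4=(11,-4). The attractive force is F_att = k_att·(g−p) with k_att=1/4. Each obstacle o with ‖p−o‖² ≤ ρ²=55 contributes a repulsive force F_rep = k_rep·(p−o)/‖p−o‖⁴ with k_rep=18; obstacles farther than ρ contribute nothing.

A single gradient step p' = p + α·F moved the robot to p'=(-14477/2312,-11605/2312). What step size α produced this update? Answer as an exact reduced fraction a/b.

F_att = 1/4·(g−p) = 1/4·(-4,16) = (-1.0000,4.0000)
o1: d²=80 > ρ²=55 → inactive
o2: d²=34 ≤ ρ²=55; F_rep = 18·(-3,-5)/34² = (-0.0467,-0.0779)
o3: d²=425 > ρ²=55 → inactive
o4: d²=293 > ρ²=55 → inactive
F = F_att + ΣF_rep = (-1.0467,3.9221)
Δp = p'−p = (-0.2617,0.9805); α = Δx/Fx = (-605/2312) / (-605/578) = 1/4
check: Δy/Fy = (2267/2312) / (2267/578) = 1/4 ✓

α = 1/4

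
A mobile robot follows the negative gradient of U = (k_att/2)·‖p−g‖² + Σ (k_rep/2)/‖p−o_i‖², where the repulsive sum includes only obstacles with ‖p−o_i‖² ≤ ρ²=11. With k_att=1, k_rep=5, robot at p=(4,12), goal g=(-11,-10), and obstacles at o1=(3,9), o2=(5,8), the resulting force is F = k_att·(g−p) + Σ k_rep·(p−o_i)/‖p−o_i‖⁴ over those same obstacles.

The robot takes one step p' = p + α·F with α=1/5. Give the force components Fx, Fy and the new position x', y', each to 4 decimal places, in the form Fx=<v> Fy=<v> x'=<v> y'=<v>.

F_att = 1·(g−p) = 1·(-15,-22) = (-15.0000,-22.0000)
o1: d²=10 ≤ ρ²=11; F_rep = 5·(1,3)/10² = (0.0500,0.1500)
o2: d²=17 > ρ²=11 → inactive
F = F_att + ΣF_rep = (-14.9500,-21.8500)
p' = p + 1/5·F = (1.0100,7.6300)

Fx=-14.9500 Fy=-21.8500 x'=1.0100 y'=7.6300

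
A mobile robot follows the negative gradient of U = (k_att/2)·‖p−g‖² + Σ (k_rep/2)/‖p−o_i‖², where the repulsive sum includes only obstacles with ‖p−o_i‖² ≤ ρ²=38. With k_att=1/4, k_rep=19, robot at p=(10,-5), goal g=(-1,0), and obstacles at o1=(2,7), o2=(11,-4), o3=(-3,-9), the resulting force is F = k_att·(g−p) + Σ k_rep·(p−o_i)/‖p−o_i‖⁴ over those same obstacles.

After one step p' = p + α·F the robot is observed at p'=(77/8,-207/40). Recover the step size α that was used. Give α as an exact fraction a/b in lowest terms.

α = 1/20

F_att = 1/4·(g−p) = 1/4·(-11,5) = (-2.7500,1.2500)
o1: d²=208 > ρ²=38 → inactive
o2: d²=2 ≤ ρ²=38; F_rep = 19·(-1,-1)/2² = (-4.7500,-4.7500)
o3: d²=185 > ρ²=38 → inactive
F = F_att + ΣF_rep = (-7.5000,-3.5000)
Δp = p'−p = (-0.3750,-0.1750); α = Δx/Fx = (-3/8) / (-15/2) = 1/20
check: Δy/Fy = (-7/40) / (-7/2) = 1/20 ✓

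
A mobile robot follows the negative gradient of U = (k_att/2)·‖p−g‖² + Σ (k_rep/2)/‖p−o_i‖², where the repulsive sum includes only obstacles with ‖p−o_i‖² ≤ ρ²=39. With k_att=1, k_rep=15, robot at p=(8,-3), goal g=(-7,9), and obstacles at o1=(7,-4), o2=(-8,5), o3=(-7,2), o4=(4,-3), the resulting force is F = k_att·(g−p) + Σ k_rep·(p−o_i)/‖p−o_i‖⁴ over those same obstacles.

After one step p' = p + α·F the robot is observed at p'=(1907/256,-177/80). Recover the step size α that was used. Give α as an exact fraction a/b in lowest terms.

α = 1/20

F_att = 1·(g−p) = 1·(-15,12) = (-15.0000,12.0000)
o1: d²=2 ≤ ρ²=39; F_rep = 15·(1,1)/2² = (3.7500,3.7500)
o2: d²=320 > ρ²=39 → inactive
o3: d²=250 > ρ²=39 → inactive
o4: d²=16 ≤ ρ²=39; F_rep = 15·(4,0)/16² = (0.2344,0.0000)
F = F_att + ΣF_rep = (-11.0156,15.7500)
Δp = p'−p = (-0.5508,0.7875); α = Δx/Fx = (-141/256) / (-705/64) = 1/20
check: Δy/Fy = (63/80) / (63/4) = 1/20 ✓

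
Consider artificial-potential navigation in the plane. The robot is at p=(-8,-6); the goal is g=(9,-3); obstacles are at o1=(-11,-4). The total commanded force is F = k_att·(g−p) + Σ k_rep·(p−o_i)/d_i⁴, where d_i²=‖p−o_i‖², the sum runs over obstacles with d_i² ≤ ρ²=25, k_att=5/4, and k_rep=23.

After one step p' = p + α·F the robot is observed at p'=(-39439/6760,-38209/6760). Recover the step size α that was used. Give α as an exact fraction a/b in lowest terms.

F_att = 5/4·(g−p) = 5/4·(17,3) = (21.2500,3.7500)
o1: d²=13 ≤ ρ²=25; F_rep = 23·(3,-2)/13² = (0.4083,-0.2722)
F = F_att + ΣF_rep = (21.6583,3.4778)
Δp = p'−p = (2.1658,0.3478); α = Δx/Fx = (14641/6760) / (14641/676) = 1/10
check: Δy/Fy = (2351/6760) / (2351/676) = 1/10 ✓

α = 1/10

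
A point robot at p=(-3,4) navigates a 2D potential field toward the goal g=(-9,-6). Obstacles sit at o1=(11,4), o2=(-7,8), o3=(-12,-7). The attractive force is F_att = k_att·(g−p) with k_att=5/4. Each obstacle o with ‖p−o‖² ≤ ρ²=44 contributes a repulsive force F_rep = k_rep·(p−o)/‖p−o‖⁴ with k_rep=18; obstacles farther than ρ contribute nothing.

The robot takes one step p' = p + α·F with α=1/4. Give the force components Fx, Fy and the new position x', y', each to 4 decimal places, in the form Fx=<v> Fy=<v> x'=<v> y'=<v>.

Fx=-7.4297 Fy=-12.5703 x'=-4.8574 y'=0.8574

F_att = 5/4·(g−p) = 5/4·(-6,-10) = (-7.5000,-12.5000)
o1: d²=196 > ρ²=44 → inactive
o2: d²=32 ≤ ρ²=44; F_rep = 18·(4,-4)/32² = (0.0703,-0.0703)
o3: d²=202 > ρ²=44 → inactive
F = F_att + ΣF_rep = (-7.4297,-12.5703)
p' = p + 1/4·F = (-4.8574,0.8574)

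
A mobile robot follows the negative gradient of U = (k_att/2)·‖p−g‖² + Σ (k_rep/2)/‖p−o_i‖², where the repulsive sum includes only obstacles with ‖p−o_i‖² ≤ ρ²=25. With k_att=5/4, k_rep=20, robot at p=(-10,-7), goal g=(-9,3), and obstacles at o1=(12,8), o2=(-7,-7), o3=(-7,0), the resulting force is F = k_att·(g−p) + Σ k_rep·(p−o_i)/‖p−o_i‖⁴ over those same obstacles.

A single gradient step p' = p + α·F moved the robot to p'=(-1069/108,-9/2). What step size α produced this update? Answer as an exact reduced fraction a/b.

α = 1/5

F_att = 5/4·(g−p) = 5/4·(1,10) = (1.2500,12.5000)
o1: d²=709 > ρ²=25 → inactive
o2: d²=9 ≤ ρ²=25; F_rep = 20·(-3,0)/9² = (-0.7407,0.0000)
o3: d²=58 > ρ²=25 → inactive
F = F_att + ΣF_rep = (0.5093,12.5000)
Δp = p'−p = (0.1019,2.5000); α = Δx/Fx = (11/108) / (55/108) = 1/5
check: Δy/Fy = (5/2) / (25/2) = 1/5 ✓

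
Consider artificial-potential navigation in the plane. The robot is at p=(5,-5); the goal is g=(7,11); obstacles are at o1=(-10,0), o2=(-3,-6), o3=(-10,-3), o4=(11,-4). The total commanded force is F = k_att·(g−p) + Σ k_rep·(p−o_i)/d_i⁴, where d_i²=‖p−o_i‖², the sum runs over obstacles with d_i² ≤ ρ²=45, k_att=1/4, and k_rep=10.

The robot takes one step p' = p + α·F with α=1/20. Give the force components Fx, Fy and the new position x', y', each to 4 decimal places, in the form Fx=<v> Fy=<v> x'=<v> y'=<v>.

Fx=0.4562 Fy=3.9927 x'=5.0228 y'=-4.8004

F_att = 1/4·(g−p) = 1/4·(2,16) = (0.5000,4.0000)
o1: d²=250 > ρ²=45 → inactive
o2: d²=65 > ρ²=45 → inactive
o3: d²=229 > ρ²=45 → inactive
o4: d²=37 ≤ ρ²=45; F_rep = 10·(-6,-1)/37² = (-0.0438,-0.0073)
F = F_att + ΣF_rep = (0.4562,3.9927)
p' = p + 1/20·F = (5.0228,-4.8004)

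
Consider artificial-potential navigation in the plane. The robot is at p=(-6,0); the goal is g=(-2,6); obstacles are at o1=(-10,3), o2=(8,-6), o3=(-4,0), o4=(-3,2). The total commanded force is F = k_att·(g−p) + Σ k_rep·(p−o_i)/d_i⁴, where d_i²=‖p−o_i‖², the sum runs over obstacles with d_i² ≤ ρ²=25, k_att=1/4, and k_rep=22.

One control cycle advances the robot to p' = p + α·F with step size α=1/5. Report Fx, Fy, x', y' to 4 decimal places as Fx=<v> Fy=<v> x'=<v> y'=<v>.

Fx=-1.9997 Fy=1.1340 x'=-6.3999 y'=0.2268

F_att = 1/4·(g−p) = 1/4·(4,6) = (1.0000,1.5000)
o1: d²=25 ≤ ρ²=25; F_rep = 22·(4,-3)/25² = (0.1408,-0.1056)
o2: d²=232 > ρ²=25 → inactive
o3: d²=4 ≤ ρ²=25; F_rep = 22·(-2,0)/4² = (-2.7500,0.0000)
o4: d²=13 ≤ ρ²=25; F_rep = 22·(-3,-2)/13² = (-0.3905,-0.2604)
F = F_att + ΣF_rep = (-1.9997,1.1340)
p' = p + 1/5·F = (-6.3999,0.2268)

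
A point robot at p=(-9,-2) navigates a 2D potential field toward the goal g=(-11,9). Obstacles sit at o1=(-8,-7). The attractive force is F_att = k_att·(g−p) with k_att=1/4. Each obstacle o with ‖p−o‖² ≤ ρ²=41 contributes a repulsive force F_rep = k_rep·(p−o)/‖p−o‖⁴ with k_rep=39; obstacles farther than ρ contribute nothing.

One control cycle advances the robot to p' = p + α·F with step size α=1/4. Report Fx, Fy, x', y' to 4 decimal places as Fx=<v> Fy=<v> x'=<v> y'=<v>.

F_att = 1/4·(g−p) = 1/4·(-2,11) = (-0.5000,2.7500)
o1: d²=26 ≤ ρ²=41; F_rep = 39·(-1,5)/26² = (-0.0577,0.2885)
F = F_att + ΣF_rep = (-0.5577,3.0385)
p' = p + 1/4·F = (-9.1394,-1.2404)

Fx=-0.5577 Fy=3.0385 x'=-9.1394 y'=-1.2404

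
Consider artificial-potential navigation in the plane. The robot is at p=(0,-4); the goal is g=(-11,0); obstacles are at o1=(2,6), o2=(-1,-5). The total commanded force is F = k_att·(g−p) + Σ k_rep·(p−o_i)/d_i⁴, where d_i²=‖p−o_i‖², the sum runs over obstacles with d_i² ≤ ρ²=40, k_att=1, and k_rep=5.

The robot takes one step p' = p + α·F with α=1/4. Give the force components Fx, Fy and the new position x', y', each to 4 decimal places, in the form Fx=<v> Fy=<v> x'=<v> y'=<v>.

F_att = 1·(g−p) = 1·(-11,4) = (-11.0000,4.0000)
o1: d²=104 > ρ²=40 → inactive
o2: d²=2 ≤ ρ²=40; F_rep = 5·(1,1)/2² = (1.2500,1.2500)
F = F_att + ΣF_rep = (-9.7500,5.2500)
p' = p + 1/4·F = (-2.4375,-2.6875)

Fx=-9.7500 Fy=5.2500 x'=-2.4375 y'=-2.6875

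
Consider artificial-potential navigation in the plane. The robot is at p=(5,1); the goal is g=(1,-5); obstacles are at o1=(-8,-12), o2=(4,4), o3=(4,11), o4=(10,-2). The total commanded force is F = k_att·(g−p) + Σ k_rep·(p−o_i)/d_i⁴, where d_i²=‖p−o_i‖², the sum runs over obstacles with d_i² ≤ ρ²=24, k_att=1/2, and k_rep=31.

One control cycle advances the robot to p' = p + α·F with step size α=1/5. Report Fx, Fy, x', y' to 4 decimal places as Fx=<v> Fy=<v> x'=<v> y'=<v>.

F_att = 1/2·(g−p) = 1/2·(-4,-6) = (-2.0000,-3.0000)
o1: d²=338 > ρ²=24 → inactive
o2: d²=10 ≤ ρ²=24; F_rep = 31·(1,-3)/10² = (0.3100,-0.9300)
o3: d²=101 > ρ²=24 → inactive
o4: d²=34 > ρ²=24 → inactive
F = F_att + ΣF_rep = (-1.6900,-3.9300)
p' = p + 1/5·F = (4.6620,0.2140)

Fx=-1.6900 Fy=-3.9300 x'=4.6620 y'=0.2140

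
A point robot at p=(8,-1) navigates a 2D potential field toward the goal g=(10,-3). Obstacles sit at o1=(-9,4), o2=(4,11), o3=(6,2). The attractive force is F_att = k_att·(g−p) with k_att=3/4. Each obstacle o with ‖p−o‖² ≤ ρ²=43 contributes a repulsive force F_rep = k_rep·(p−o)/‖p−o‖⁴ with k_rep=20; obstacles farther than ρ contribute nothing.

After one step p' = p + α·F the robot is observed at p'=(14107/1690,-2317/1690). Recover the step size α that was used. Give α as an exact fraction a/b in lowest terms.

F_att = 3/4·(g−p) = 3/4·(2,-2) = (1.5000,-1.5000)
o1: d²=314 > ρ²=43 → inactive
o2: d²=160 > ρ²=43 → inactive
o3: d²=13 ≤ ρ²=43; F_rep = 20·(2,-3)/13² = (0.2367,-0.3550)
F = F_att + ΣF_rep = (1.7367,-1.8550)
Δp = p'−p = (0.3473,-0.3710); α = Δx/Fx = (587/1690) / (587/338) = 1/5
check: Δy/Fy = (-627/1690) / (-627/338) = 1/5 ✓

α = 1/5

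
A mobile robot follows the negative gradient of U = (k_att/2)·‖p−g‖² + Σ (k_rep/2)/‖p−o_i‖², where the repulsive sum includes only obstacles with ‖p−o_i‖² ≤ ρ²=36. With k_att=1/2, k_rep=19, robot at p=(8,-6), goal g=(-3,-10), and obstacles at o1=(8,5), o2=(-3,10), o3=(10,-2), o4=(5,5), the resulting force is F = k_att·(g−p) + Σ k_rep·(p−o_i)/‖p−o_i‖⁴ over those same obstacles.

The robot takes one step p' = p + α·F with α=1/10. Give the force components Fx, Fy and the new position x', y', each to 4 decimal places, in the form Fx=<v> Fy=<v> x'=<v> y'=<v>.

Fx=-5.5950 Fy=-2.1900 x'=7.4405 y'=-6.2190

F_att = 1/2·(g−p) = 1/2·(-11,-4) = (-5.5000,-2.0000)
o1: d²=121 > ρ²=36 → inactive
o2: d²=377 > ρ²=36 → inactive
o3: d²=20 ≤ ρ²=36; F_rep = 19·(-2,-4)/20² = (-0.0950,-0.1900)
o4: d²=130 > ρ²=36 → inactive
F = F_att + ΣF_rep = (-5.5950,-2.1900)
p' = p + 1/10·F = (7.4405,-6.2190)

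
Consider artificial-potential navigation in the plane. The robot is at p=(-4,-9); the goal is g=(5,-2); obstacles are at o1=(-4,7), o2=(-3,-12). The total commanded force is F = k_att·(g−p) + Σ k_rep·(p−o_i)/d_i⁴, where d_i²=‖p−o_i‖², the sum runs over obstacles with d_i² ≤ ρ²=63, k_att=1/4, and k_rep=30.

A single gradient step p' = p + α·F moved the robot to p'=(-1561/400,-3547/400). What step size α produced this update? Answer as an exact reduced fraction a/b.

F_att = 1/4·(g−p) = 1/4·(9,7) = (2.2500,1.7500)
o1: d²=256 > ρ²=63 → inactive
o2: d²=10 ≤ ρ²=63; F_rep = 30·(-1,3)/10² = (-0.3000,0.9000)
F = F_att + ΣF_rep = (1.9500,2.6500)
Δp = p'−p = (0.0975,0.1325); α = Δx/Fx = (39/400) / (39/20) = 1/20
check: Δy/Fy = (53/400) / (53/20) = 1/20 ✓

α = 1/20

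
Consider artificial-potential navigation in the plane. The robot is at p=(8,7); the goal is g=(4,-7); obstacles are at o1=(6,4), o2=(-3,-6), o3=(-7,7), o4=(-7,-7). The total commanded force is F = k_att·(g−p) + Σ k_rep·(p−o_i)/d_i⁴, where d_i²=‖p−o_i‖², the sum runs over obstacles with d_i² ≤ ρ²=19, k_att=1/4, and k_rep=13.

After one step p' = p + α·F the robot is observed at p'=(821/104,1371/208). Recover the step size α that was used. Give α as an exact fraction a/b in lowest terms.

F_att = 1/4·(g−p) = 1/4·(-4,-14) = (-1.0000,-3.5000)
o1: d²=13 ≤ ρ²=19; F_rep = 13·(2,3)/13² = (0.1538,0.2308)
o2: d²=290 > ρ²=19 → inactive
o3: d²=225 > ρ²=19 → inactive
o4: d²=421 > ρ²=19 → inactive
F = F_att + ΣF_rep = (-0.8462,-3.2692)
Δp = p'−p = (-0.1058,-0.4087); α = Δx/Fx = (-11/104) / (-11/13) = 1/8
check: Δy/Fy = (-85/208) / (-85/26) = 1/8 ✓

α = 1/8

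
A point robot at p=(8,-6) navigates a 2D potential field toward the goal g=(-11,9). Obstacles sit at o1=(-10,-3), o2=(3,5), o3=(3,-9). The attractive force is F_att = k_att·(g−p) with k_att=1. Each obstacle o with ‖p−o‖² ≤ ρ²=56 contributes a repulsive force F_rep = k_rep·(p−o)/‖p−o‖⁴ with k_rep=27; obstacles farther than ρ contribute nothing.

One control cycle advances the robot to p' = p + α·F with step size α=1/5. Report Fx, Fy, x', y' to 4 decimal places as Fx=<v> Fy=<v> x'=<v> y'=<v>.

Fx=-18.8832 Fy=15.0701 x'=4.2234 y'=-2.9860

F_att = 1·(g−p) = 1·(-19,15) = (-19.0000,15.0000)
o1: d²=333 > ρ²=56 → inactive
o2: d²=146 > ρ²=56 → inactive
o3: d²=34 ≤ ρ²=56; F_rep = 27·(5,3)/34² = (0.1168,0.0701)
F = F_att + ΣF_rep = (-18.8832,15.0701)
p' = p + 1/5·F = (4.2234,-2.9860)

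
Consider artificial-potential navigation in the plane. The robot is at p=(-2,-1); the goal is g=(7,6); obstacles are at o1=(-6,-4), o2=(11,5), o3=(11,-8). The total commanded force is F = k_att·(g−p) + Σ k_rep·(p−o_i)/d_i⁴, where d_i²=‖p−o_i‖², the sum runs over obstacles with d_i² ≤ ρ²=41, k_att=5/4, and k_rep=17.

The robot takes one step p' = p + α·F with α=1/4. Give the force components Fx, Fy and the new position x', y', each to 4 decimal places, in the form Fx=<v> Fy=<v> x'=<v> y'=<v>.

F_att = 5/4·(g−p) = 5/4·(9,7) = (11.2500,8.7500)
o1: d²=25 ≤ ρ²=41; F_rep = 17·(4,3)/25² = (0.1088,0.0816)
o2: d²=205 > ρ²=41 → inactive
o3: d²=218 > ρ²=41 → inactive
F = F_att + ΣF_rep = (11.3588,8.8316)
p' = p + 1/4·F = (0.8397,1.2079)

Fx=11.3588 Fy=8.8316 x'=0.8397 y'=1.2079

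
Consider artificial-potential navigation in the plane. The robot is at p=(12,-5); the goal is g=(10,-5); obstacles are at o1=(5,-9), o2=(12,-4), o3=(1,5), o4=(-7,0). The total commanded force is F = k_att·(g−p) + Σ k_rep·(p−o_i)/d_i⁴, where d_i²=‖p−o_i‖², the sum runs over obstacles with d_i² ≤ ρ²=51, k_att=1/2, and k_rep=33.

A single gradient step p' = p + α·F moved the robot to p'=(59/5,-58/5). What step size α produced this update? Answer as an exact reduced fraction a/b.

F_att = 1/2·(g−p) = 1/2·(-2,0) = (-1.0000,0.0000)
o1: d²=65 > ρ²=51 → inactive
o2: d²=1 ≤ ρ²=51; F_rep = 33·(0,-1)/1² = (0.0000,-33.0000)
o3: d²=221 > ρ²=51 → inactive
o4: d²=386 > ρ²=51 → inactive
F = F_att + ΣF_rep = (-1.0000,-33.0000)
Δp = p'−p = (-0.2000,-6.6000); α = Δx/Fx = (-1/5) / (-1) = 1/5
check: Δy/Fy = (-33/5) / (-33) = 1/5 ✓

α = 1/5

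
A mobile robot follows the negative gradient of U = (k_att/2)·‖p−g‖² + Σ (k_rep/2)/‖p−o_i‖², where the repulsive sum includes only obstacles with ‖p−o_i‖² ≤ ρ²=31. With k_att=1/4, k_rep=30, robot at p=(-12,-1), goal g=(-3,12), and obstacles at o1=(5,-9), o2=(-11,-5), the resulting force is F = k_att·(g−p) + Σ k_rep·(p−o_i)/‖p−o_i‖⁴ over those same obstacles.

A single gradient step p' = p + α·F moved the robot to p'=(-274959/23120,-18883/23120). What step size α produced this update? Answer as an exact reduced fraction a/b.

α = 1/20

F_att = 1/4·(g−p) = 1/4·(9,13) = (2.2500,3.2500)
o1: d²=353 > ρ²=31 → inactive
o2: d²=17 ≤ ρ²=31; F_rep = 30·(-1,4)/17² = (-0.1038,0.4152)
F = F_att + ΣF_rep = (2.1462,3.6652)
Δp = p'−p = (0.1073,0.1833); α = Δx/Fx = (2481/23120) / (2481/1156) = 1/20
check: Δy/Fy = (4237/23120) / (4237/1156) = 1/20 ✓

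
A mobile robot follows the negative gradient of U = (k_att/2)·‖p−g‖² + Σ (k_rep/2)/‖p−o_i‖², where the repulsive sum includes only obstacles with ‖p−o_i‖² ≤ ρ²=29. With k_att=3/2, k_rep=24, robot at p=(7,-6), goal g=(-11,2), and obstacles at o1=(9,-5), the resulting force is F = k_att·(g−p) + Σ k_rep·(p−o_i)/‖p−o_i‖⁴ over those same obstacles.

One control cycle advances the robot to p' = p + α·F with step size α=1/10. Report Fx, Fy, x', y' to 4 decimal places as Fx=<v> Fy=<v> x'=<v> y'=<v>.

F_att = 3/2·(g−p) = 3/2·(-18,8) = (-27.0000,12.0000)
o1: d²=5 ≤ ρ²=29; F_rep = 24·(-2,-1)/5² = (-1.9200,-0.9600)
F = F_att + ΣF_rep = (-28.9200,11.0400)
p' = p + 1/10·F = (4.1080,-4.8960)

Fx=-28.9200 Fy=11.0400 x'=4.1080 y'=-4.8960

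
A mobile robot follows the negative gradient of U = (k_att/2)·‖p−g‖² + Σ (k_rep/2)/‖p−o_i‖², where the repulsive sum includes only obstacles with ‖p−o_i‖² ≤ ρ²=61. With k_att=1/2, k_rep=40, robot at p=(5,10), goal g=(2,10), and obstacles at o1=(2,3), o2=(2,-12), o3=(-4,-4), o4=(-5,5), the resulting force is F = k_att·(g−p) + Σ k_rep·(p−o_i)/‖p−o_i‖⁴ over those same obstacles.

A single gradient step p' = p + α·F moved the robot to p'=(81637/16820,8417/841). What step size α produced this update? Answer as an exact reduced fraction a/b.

F_att = 1/2·(g−p) = 1/2·(-3,0) = (-1.5000,0.0000)
o1: d²=58 ≤ ρ²=61; F_rep = 40·(3,7)/58² = (0.0357,0.0832)
o2: d²=493 > ρ²=61 → inactive
o3: d²=277 > ρ²=61 → inactive
o4: d²=125 > ρ²=61 → inactive
F = F_att + ΣF_rep = (-1.4643,0.0832)
Δp = p'−p = (-0.1464,0.0083); α = Δx/Fx = (-2463/16820) / (-2463/1682) = 1/10
check: Δy/Fy = (7/841) / (70/841) = 1/10 ✓

α = 1/10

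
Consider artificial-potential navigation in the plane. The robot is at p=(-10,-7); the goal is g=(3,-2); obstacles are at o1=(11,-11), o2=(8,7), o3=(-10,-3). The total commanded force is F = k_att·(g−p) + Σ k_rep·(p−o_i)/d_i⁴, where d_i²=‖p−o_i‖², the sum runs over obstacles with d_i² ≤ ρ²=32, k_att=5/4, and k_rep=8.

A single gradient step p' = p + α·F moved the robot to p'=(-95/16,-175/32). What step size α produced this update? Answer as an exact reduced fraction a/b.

α = 1/4

F_att = 5/4·(g−p) = 5/4·(13,5) = (16.2500,6.2500)
o1: d²=457 > ρ²=32 → inactive
o2: d²=520 > ρ²=32 → inactive
o3: d²=16 ≤ ρ²=32; F_rep = 8·(0,-4)/16² = (0.0000,-0.1250)
F = F_att + ΣF_rep = (16.2500,6.1250)
Δp = p'−p = (4.0625,1.5312); α = Δx/Fx = (65/16) / (65/4) = 1/4
check: Δy/Fy = (49/32) / (49/8) = 1/4 ✓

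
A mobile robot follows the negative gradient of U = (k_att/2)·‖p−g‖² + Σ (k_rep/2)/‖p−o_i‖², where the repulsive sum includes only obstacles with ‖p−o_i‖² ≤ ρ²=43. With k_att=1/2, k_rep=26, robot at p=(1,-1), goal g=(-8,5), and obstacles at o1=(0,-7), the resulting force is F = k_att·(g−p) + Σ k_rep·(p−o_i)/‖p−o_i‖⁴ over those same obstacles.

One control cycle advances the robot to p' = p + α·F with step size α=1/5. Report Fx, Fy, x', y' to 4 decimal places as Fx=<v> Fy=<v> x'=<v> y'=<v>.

F_att = 1/2·(g−p) = 1/2·(-9,6) = (-4.5000,3.0000)
o1: d²=37 ≤ ρ²=43; F_rep = 26·(1,6)/37² = (0.0190,0.1140)
F = F_att + ΣF_rep = (-4.4810,3.1140)
p' = p + 1/5·F = (0.1038,-0.3772)

Fx=-4.4810 Fy=3.1140 x'=0.1038 y'=-0.3772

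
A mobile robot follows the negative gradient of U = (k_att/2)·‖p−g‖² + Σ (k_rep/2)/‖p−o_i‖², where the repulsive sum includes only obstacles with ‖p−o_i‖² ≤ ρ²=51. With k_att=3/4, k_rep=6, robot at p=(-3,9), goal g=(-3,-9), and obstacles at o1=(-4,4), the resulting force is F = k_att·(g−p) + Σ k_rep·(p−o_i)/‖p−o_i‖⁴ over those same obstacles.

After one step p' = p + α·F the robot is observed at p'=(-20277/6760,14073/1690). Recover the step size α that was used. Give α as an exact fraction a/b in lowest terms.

α = 1/20

F_att = 3/4·(g−p) = 3/4·(0,-18) = (0.0000,-13.5000)
o1: d²=26 ≤ ρ²=51; F_rep = 6·(1,5)/26² = (0.0089,0.0444)
F = F_att + ΣF_rep = (0.0089,-13.4556)
Δp = p'−p = (0.0004,-0.6728); α = Δx/Fx = (3/6760) / (3/338) = 1/20
check: Δy/Fy = (-1137/1690) / (-2274/169) = 1/20 ✓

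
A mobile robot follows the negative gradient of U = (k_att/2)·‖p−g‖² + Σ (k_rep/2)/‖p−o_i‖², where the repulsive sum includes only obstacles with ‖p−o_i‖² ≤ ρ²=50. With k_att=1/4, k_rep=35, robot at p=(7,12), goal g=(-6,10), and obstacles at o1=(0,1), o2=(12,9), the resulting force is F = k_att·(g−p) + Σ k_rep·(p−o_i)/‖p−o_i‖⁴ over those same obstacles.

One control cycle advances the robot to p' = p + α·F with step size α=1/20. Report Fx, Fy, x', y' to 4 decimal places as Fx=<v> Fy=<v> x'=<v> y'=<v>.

Fx=-3.4014 Fy=-0.4092 x'=6.8299 y'=11.9795

F_att = 1/4·(g−p) = 1/4·(-13,-2) = (-3.2500,-0.5000)
o1: d²=170 > ρ²=50 → inactive
o2: d²=34 ≤ ρ²=50; F_rep = 35·(-5,3)/34² = (-0.1514,0.0908)
F = F_att + ΣF_rep = (-3.4014,-0.4092)
p' = p + 1/20·F = (6.8299,11.9795)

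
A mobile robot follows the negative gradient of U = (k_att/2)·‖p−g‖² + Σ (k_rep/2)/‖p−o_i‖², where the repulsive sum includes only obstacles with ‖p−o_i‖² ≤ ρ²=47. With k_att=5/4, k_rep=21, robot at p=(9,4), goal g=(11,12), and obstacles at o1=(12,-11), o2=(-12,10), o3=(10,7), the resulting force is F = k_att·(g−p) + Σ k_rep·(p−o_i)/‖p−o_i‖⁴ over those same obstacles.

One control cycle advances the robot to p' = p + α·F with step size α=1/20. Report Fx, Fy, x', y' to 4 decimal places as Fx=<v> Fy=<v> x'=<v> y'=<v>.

Fx=2.2900 Fy=9.3700 x'=9.1145 y'=4.4685

F_att = 5/4·(g−p) = 5/4·(2,8) = (2.5000,10.0000)
o1: d²=234 > ρ²=47 → inactive
o2: d²=477 > ρ²=47 → inactive
o3: d²=10 ≤ ρ²=47; F_rep = 21·(-1,-3)/10² = (-0.2100,-0.6300)
F = F_att + ΣF_rep = (2.2900,9.3700)
p' = p + 1/20·F = (9.1145,4.4685)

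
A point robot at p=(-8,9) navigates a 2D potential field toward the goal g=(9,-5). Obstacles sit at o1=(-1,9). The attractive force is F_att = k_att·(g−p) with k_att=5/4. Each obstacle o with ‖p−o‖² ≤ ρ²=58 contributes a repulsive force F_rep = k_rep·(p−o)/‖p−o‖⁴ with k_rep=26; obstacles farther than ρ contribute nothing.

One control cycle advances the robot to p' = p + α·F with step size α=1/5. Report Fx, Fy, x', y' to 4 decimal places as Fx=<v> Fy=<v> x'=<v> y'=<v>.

F_att = 5/4·(g−p) = 5/4·(17,-14) = (21.2500,-17.5000)
o1: d²=49 ≤ ρ²=58; F_rep = 26·(-7,0)/49² = (-0.0758,0.0000)
F = F_att + ΣF_rep = (21.1742,-17.5000)
p' = p + 1/5·F = (-3.7652,5.5000)

Fx=21.1742 Fy=-17.5000 x'=-3.7652 y'=5.5000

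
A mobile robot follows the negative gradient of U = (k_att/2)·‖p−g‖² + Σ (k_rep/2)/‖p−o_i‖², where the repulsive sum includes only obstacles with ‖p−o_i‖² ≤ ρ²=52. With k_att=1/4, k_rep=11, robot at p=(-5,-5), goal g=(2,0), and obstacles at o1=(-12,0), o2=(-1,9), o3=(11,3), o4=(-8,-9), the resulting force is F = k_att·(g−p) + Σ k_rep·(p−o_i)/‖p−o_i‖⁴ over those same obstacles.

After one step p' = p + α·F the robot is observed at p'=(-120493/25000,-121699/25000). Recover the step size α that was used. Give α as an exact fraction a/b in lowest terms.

α = 1/10

F_att = 1/4·(g−p) = 1/4·(7,5) = (1.7500,1.2500)
o1: d²=74 > ρ²=52 → inactive
o2: d²=212 > ρ²=52 → inactive
o3: d²=320 > ρ²=52 → inactive
o4: d²=25 ≤ ρ²=52; F_rep = 11·(3,4)/25² = (0.0528,0.0704)
F = F_att + ΣF_rep = (1.8028,1.3204)
Δp = p'−p = (0.1803,0.1320); α = Δx/Fx = (4507/25000) / (4507/2500) = 1/10
check: Δy/Fy = (3301/25000) / (3301/2500) = 1/10 ✓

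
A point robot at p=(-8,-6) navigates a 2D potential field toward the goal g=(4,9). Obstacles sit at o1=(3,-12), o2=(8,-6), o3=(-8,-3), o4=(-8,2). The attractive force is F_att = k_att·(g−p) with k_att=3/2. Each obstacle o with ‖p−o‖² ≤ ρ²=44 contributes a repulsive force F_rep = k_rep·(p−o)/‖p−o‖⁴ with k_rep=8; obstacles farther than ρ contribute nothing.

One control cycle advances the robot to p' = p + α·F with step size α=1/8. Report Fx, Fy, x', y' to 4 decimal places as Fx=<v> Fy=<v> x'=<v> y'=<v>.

Fx=18.0000 Fy=22.2037 x'=-5.7500 y'=-3.2245

F_att = 3/2·(g−p) = 3/2·(12,15) = (18.0000,22.5000)
o1: d²=157 > ρ²=44 → inactive
o2: d²=256 > ρ²=44 → inactive
o3: d²=9 ≤ ρ²=44; F_rep = 8·(0,-3)/9² = (0.0000,-0.2963)
o4: d²=64 > ρ²=44 → inactive
F = F_att + ΣF_rep = (18.0000,22.2037)
p' = p + 1/8·F = (-5.7500,-3.2245)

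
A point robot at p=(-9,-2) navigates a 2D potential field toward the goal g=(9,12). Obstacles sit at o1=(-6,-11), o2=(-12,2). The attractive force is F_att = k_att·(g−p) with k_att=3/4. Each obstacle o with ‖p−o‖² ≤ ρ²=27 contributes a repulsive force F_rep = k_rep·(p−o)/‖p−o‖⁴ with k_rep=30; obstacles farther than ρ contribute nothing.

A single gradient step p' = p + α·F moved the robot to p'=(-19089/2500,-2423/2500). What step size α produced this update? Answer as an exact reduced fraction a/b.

α = 1/10

F_att = 3/4·(g−p) = 3/4·(18,14) = (13.5000,10.5000)
o1: d²=90 > ρ²=27 → inactive
o2: d²=25 ≤ ρ²=27; F_rep = 30·(3,-4)/25² = (0.1440,-0.1920)
F = F_att + ΣF_rep = (13.6440,10.3080)
Δp = p'−p = (1.3644,1.0308); α = Δx/Fx = (3411/2500) / (3411/250) = 1/10
check: Δy/Fy = (2577/2500) / (2577/250) = 1/10 ✓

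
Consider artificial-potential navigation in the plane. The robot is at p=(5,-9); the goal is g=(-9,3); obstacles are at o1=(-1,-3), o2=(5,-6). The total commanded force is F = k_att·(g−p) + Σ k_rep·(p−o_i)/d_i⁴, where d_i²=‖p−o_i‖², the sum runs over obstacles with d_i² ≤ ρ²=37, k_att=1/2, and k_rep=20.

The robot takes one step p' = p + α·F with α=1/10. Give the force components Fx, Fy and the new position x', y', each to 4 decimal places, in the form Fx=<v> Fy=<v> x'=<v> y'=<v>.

Fx=-7.0000 Fy=5.2593 x'=4.3000 y'=-8.4741

F_att = 1/2·(g−p) = 1/2·(-14,12) = (-7.0000,6.0000)
o1: d²=72 > ρ²=37 → inactive
o2: d²=9 ≤ ρ²=37; F_rep = 20·(0,-3)/9² = (0.0000,-0.7407)
F = F_att + ΣF_rep = (-7.0000,5.2593)
p' = p + 1/10·F = (4.3000,-8.4741)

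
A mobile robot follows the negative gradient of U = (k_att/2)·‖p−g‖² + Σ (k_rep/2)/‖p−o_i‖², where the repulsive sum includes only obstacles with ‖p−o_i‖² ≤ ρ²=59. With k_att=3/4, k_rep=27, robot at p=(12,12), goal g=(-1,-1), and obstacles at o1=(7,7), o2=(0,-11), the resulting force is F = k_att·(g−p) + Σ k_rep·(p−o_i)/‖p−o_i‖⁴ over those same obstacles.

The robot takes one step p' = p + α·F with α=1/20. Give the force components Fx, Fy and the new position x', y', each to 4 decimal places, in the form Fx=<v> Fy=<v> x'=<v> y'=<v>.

Fx=-9.6960 Fy=-9.6960 x'=11.5152 y'=11.5152

F_att = 3/4·(g−p) = 3/4·(-13,-13) = (-9.7500,-9.7500)
o1: d²=50 ≤ ρ²=59; F_rep = 27·(5,5)/50² = (0.0540,0.0540)
o2: d²=673 > ρ²=59 → inactive
F = F_att + ΣF_rep = (-9.6960,-9.6960)
p' = p + 1/20·F = (11.5152,11.5152)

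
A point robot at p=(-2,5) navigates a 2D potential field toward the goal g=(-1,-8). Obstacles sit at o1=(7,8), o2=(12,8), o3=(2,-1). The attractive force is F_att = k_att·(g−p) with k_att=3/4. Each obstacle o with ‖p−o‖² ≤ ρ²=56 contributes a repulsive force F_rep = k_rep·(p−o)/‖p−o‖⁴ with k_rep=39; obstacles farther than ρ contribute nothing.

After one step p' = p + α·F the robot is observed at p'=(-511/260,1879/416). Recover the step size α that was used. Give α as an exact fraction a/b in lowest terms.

α = 1/20

F_att = 3/4·(g−p) = 3/4·(1,-13) = (0.7500,-9.7500)
o1: d²=90 > ρ²=56 → inactive
o2: d²=205 > ρ²=56 → inactive
o3: d²=52 ≤ ρ²=56; F_rep = 39·(-4,6)/52² = (-0.0577,0.0865)
F = F_att + ΣF_rep = (0.6923,-9.6635)
Δp = p'−p = (0.0346,-0.4832); α = Δx/Fx = (9/260) / (9/13) = 1/20
check: Δy/Fy = (-201/416) / (-1005/104) = 1/20 ✓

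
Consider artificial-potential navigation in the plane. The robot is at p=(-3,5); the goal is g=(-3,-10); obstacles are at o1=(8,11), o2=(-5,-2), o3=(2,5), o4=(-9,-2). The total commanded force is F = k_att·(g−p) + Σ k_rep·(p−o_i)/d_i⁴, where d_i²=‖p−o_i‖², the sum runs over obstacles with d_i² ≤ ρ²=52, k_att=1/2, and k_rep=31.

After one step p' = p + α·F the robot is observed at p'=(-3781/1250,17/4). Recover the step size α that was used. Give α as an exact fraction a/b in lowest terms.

α = 1/10

F_att = 1/2·(g−p) = 1/2·(0,-15) = (0.0000,-7.5000)
o1: d²=157 > ρ²=52 → inactive
o2: d²=53 > ρ²=52 → inactive
o3: d²=25 ≤ ρ²=52; F_rep = 31·(-5,0)/25² = (-0.2480,0.0000)
o4: d²=85 > ρ²=52 → inactive
F = F_att + ΣF_rep = (-0.2480,-7.5000)
Δp = p'−p = (-0.0248,-0.7500); α = Δx/Fx = (-31/1250) / (-31/125) = 1/10
check: Δy/Fy = (-3/4) / (-15/2) = 1/10 ✓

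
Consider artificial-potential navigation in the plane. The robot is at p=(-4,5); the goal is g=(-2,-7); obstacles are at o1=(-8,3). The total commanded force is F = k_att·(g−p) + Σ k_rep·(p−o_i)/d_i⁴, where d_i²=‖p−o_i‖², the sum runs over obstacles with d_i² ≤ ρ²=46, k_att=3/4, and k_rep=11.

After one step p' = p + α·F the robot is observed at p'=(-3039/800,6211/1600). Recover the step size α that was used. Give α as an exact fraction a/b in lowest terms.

α = 1/8

F_att = 3/4·(g−p) = 3/4·(2,-12) = (1.5000,-9.0000)
o1: d²=20 ≤ ρ²=46; F_rep = 11·(4,2)/20² = (0.1100,0.0550)
F = F_att + ΣF_rep = (1.6100,-8.9450)
Δp = p'−p = (0.2013,-1.1181); α = Δx/Fx = (161/800) / (161/100) = 1/8
check: Δy/Fy = (-1789/1600) / (-1789/200) = 1/8 ✓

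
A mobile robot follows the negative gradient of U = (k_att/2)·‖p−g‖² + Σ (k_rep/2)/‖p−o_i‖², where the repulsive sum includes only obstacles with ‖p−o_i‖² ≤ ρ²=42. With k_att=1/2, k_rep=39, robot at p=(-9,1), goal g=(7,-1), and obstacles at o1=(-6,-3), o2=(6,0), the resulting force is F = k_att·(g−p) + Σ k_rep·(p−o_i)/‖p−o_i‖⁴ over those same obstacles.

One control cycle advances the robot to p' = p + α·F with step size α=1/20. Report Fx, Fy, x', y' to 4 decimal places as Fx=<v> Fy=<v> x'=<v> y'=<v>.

F_att = 1/2·(g−p) = 1/2·(16,-2) = (8.0000,-1.0000)
o1: d²=25 ≤ ρ²=42; F_rep = 39·(-3,4)/25² = (-0.1872,0.2496)
o2: d²=226 > ρ²=42 → inactive
F = F_att + ΣF_rep = (7.8128,-0.7504)
p' = p + 1/20·F = (-8.6094,0.9625)

Fx=7.8128 Fy=-0.7504 x'=-8.6094 y'=0.9625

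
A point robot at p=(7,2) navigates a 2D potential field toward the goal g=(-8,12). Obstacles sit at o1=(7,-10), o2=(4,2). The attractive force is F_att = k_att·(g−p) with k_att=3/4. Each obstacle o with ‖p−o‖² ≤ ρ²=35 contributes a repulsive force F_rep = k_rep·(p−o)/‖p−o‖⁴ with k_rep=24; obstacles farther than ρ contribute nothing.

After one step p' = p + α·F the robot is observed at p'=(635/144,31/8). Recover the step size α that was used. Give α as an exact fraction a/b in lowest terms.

F_att = 3/4·(g−p) = 3/4·(-15,10) = (-11.2500,7.5000)
o1: d²=144 > ρ²=35 → inactive
o2: d²=9 ≤ ρ²=35; F_rep = 24·(3,0)/9² = (0.8889,0.0000)
F = F_att + ΣF_rep = (-10.3611,7.5000)
Δp = p'−p = (-2.5903,1.8750); α = Δx/Fx = (-373/144) / (-373/36) = 1/4
check: Δy/Fy = (15/8) / (15/2) = 1/4 ✓

α = 1/4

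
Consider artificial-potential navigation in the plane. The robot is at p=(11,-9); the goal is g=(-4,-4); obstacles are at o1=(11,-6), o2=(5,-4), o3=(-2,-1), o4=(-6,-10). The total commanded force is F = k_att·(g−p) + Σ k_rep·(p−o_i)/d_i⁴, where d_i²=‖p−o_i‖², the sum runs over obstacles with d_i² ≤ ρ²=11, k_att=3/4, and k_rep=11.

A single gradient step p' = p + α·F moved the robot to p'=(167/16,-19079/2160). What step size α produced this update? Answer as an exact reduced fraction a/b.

F_att = 3/4·(g−p) = 3/4·(-15,5) = (-11.2500,3.7500)
o1: d²=9 ≤ ρ²=11; F_rep = 11·(0,-3)/9² = (0.0000,-0.4074)
o2: d²=61 > ρ²=11 → inactive
o3: d²=233 > ρ²=11 → inactive
o4: d²=290 > ρ²=11 → inactive
F = F_att + ΣF_rep = (-11.2500,3.3426)
Δp = p'−p = (-0.5625,0.1671); α = Δx/Fx = (-9/16) / (-45/4) = 1/20
check: Δy/Fy = (361/2160) / (361/108) = 1/20 ✓

α = 1/20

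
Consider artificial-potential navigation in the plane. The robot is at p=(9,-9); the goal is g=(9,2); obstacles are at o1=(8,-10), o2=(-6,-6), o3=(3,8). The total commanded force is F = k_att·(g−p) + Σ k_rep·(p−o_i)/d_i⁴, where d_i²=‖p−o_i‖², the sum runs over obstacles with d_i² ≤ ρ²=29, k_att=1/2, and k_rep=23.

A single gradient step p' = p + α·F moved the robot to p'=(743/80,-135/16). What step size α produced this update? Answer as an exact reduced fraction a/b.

α = 1/20

F_att = 1/2·(g−p) = 1/2·(0,11) = (0.0000,5.5000)
o1: d²=2 ≤ ρ²=29; F_rep = 23·(1,1)/2² = (5.7500,5.7500)
o2: d²=234 > ρ²=29 → inactive
o3: d²=325 > ρ²=29 → inactive
F = F_att + ΣF_rep = (5.7500,11.2500)
Δp = p'−p = (0.2875,0.5625); α = Δx/Fx = (23/80) / (23/4) = 1/20
check: Δy/Fy = (9/16) / (45/4) = 1/20 ✓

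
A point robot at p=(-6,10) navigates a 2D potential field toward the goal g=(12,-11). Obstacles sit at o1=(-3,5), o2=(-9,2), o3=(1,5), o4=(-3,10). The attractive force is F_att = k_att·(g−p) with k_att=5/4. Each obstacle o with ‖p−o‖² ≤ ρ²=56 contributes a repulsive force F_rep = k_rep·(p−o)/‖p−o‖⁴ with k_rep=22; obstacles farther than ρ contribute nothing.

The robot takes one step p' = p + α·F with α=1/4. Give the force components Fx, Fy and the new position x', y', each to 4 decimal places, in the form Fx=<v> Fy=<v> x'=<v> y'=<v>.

F_att = 5/4·(g−p) = 5/4·(18,-21) = (22.5000,-26.2500)
o1: d²=34 ≤ ρ²=56; F_rep = 22·(-3,5)/34² = (-0.0571,0.0952)
o2: d²=73 > ρ²=56 → inactive
o3: d²=74 > ρ²=56 → inactive
o4: d²=9 ≤ ρ²=56; F_rep = 22·(-3,0)/9² = (-0.8148,0.0000)
F = F_att + ΣF_rep = (21.6281,-26.1548)
p' = p + 1/4·F = (-0.5930,3.4613)

Fx=21.6281 Fy=-26.1548 x'=-0.5930 y'=3.4613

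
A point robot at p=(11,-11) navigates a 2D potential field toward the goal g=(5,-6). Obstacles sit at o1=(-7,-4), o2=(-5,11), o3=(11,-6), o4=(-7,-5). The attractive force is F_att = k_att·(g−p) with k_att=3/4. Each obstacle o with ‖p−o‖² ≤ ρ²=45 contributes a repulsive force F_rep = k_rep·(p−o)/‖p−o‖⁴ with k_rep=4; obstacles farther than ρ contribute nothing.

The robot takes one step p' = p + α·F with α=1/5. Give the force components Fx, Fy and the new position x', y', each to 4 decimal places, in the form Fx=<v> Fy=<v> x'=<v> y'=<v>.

F_att = 3/4·(g−p) = 3/4·(-6,5) = (-4.5000,3.7500)
o1: d²=373 > ρ²=45 → inactive
o2: d²=740 > ρ²=45 → inactive
o3: d²=25 ≤ ρ²=45; F_rep = 4·(0,-5)/25² = (0.0000,-0.0320)
o4: d²=360 > ρ²=45 → inactive
F = F_att + ΣF_rep = (-4.5000,3.7180)
p' = p + 1/5·F = (10.1000,-10.2564)

Fx=-4.5000 Fy=3.7180 x'=10.1000 y'=-10.2564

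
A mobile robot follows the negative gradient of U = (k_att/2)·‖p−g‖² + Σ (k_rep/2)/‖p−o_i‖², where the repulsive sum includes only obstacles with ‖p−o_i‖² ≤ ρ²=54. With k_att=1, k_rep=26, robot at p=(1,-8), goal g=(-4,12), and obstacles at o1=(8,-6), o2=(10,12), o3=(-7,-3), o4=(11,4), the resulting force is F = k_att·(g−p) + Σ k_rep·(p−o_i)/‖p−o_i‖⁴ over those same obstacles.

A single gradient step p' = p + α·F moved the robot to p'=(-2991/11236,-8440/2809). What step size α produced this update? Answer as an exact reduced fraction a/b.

F_att = 1·(g−p) = 1·(-5,20) = (-5.0000,20.0000)
o1: d²=53 ≤ ρ²=54; F_rep = 26·(-7,-2)/53² = (-0.0648,-0.0185)
o2: d²=481 > ρ²=54 → inactive
o3: d²=89 > ρ²=54 → inactive
o4: d²=244 > ρ²=54 → inactive
F = F_att + ΣF_rep = (-5.0648,19.9815)
Δp = p'−p = (-1.2662,4.9954); α = Δx/Fx = (-14227/11236) / (-14227/2809) = 1/4
check: Δy/Fy = (14032/2809) / (56128/2809) = 1/4 ✓

α = 1/4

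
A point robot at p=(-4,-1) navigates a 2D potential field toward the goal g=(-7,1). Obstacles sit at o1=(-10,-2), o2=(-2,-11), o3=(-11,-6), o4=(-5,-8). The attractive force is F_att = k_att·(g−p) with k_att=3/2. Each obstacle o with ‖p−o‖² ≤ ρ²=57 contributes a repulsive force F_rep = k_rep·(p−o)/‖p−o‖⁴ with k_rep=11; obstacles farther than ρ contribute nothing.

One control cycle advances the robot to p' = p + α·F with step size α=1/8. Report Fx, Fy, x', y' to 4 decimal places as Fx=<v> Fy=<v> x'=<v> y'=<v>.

F_att = 3/2·(g−p) = 3/2·(-3,2) = (-4.5000,3.0000)
o1: d²=37 ≤ ρ²=57; F_rep = 11·(6,1)/37² = (0.0482,0.0080)
o2: d²=104 > ρ²=57 → inactive
o3: d²=74 > ρ²=57 → inactive
o4: d²=50 ≤ ρ²=57; F_rep = 11·(1,7)/50² = (0.0044,0.0308)
F = F_att + ΣF_rep = (-4.4474,3.0388)
p' = p + 1/8·F = (-4.5559,-0.6201)

Fx=-4.4474 Fy=3.0388 x'=-4.5559 y'=-0.6201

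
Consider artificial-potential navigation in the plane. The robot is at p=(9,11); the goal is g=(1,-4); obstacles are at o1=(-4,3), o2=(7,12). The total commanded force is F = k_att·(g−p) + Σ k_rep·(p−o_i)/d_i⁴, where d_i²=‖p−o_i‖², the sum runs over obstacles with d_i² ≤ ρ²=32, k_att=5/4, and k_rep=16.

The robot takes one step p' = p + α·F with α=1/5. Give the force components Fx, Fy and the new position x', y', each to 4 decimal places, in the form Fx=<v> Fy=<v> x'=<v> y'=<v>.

Fx=-8.7200 Fy=-19.3900 x'=7.2560 y'=7.1220

F_att = 5/4·(g−p) = 5/4·(-8,-15) = (-10.0000,-18.7500)
o1: d²=233 > ρ²=32 → inactive
o2: d²=5 ≤ ρ²=32; F_rep = 16·(2,-1)/5² = (1.2800,-0.6400)
F = F_att + ΣF_rep = (-8.7200,-19.3900)
p' = p + 1/5·F = (7.2560,7.1220)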